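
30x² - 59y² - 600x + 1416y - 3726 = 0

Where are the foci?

(10, 12 - √89) and (10, 12 + √89)

Rearranging, 30(x² - 20x) -59(y² - 24y) = 3726.
Complete the square: 30(x - 10)² -59(y - 12)² = 3726 + 3000 - 8496 = -1770
Dividing both sides by -1770: (y - 12)²/30 - (x - 10)²/59 = 1
Hyperbola, center (10, 12), transverse axis vertical; a² = 30, b² = 59.
c² = a² + b² = 30 + 59 = 89, so c = √89.
Foci lie on the vertical axis through the center: (h, k ± c).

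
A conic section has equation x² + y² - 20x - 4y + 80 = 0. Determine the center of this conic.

(10, 2)

Collect terms: (x² - 20x) + (y² - 4y) = -80
Complete the square in x and y: (x - 10)² + (y - 2)² = -80 + 100 + 4 = 24
So (x - 10)² + (y - 2)² = 24.
Circle centered at (10, 2) with r² = 24.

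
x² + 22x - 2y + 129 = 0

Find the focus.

(-11, 9/2)

Only x is squared. Complete the square in x: (x + 11)² = 2(y - 4).
Vertex (-11, 4); 4p = 2 so p = 1/2. Opens up.
Focus is p units from the vertex along the axis: (h, k + p).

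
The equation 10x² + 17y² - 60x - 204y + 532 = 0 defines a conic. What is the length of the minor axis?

2√10

Group the x- and y-terms: 10(x² - 6x) + 17(y² - 12y) = -532
Completing the square gives 10(x - 3)² + 17(y - 6)² = -532 + 90 + 612 = 170.
Dividing both sides by 170: (x - 3)²/17 + (y - 6)²/10 = 1
Ellipse, center (3, 6), major axis horizontal; a² = 17, b² = 10.
b² = 10 so b = √10; the minor axis has length 2b = 2√10.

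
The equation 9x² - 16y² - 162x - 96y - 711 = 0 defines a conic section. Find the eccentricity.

e = 5/4

9(x² - 18x) -16(y² + 6y) = 711
Complete the square in x and y: 9(x - 9)² -16(y + 3)² = 711 + 729 - 144 = 1296
Divide by 1296: (x - 9)²/144 - (y + 3)²/81 = 1
Hyperbola, center (9, -3), transverse axis horizontal; a² = 144, b² = 81.
c² = a² + b² = 225, so c = 15.
e = c/a = 15/12 = 5/4.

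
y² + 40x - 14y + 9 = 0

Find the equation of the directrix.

x = 11

Only y is squared. Complete the square in y: (y - 7)² = -40(x - 1).
Vertex (1, 7); 4p = -40 so p = -10. Opens left.
Directrix is the vertical line x = h − p = 1 − (-10) = 11.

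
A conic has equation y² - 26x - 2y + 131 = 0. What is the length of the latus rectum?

26

Only y is squared. Complete the square in y: (y - 1)² = 26(x - 5).
Vertex (5, 1); 4p = 26 so p = 13/2. Opens right.
Latus rectum length = |4p| = 26.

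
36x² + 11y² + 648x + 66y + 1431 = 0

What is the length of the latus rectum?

Group the x- and y-terms: 36(x² + 18x) + 11(y² + 6y) = -1431
Completing the square gives 36(x + 9)² + 11(y + 3)² = -1431 + 2916 + 99 = 1584.
Divide by 1584: (x + 9)²/44 + (y + 3)²/144 = 1
Ellipse, center (-9, -3), major axis vertical; a² = 144, b² = 44.
Latus rectum length = 2b²/a = 2·44/12 = 22/3.

22/3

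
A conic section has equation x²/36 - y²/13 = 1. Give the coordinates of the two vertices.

Center (0, 0). The positive term is the x-term, so the transverse axis is horizontal; a² = 36, b² = 13.
a = 6. Vertices at (h ± a, k).

(-6, 0) and (6, 0)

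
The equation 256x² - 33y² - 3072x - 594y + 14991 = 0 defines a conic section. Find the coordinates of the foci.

Rearranging, 256(x² - 12x) -33(y² + 18y) = -14991.
Complete the square in x and y: 256(x - 6)² -33(y + 9)² = -14991 + 9216 - 2673 = -8448
Divide by -8448: (y + 9)²/256 - (x - 6)²/33 = 1
Hyperbola, center (6, -9), transverse axis vertical; a² = 256, b² = 33.
c² = a² + b² = 256 + 33 = 289, so c = 17.
Foci lie on the vertical axis through the center: (h, k ± c).

(6, -26) and (6, 8)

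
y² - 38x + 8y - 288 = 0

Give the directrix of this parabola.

Only y is squared. Complete the square in y: (y + 4)² = 38(x + 8).
Vertex (-8, -4); 4p = 38 so p = 19/2. Opens right.
Directrix is the vertical line x = h − p = -8 − (19/2) = -35/2.

x = -35/2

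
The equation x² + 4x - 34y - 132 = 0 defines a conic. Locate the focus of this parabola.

Only x is squared. Complete the square in x: (x + 2)² = 34(y + 4).
Vertex (-2, -4); 4p = 34 so p = 17/2. Opens up.
Focus is p units from the vertex along the axis: (h, k + p).

(-2, 9/2)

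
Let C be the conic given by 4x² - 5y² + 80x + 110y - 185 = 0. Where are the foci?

(-10, 8) and (-10, 14)

4(x² + 20x) -5(y² - 22y) = 185
Completing the square gives 4(x + 10)² -5(y - 11)² = 185 + 400 - 605 = -20.
Divide by -20: (y - 11)²/4 - (x + 10)²/5 = 1
Hyperbola, center (-10, 11), transverse axis vertical; a² = 4, b² = 5.
c² = a² + b² = 4 + 5 = 9, so c = 3.
Foci lie on the vertical axis through the center: (h, k ± c).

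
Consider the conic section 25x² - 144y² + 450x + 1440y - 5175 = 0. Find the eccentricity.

Collect terms: 25(x² + 18x) -144(y² - 10y) = 5175
25(x + 9)² -144(y - 5)² = 5175 + 2025 - 3600 = 3600
Divide by 3600: (x + 9)²/144 - (y - 5)²/25 = 1
Hyperbola, center (-9, 5), transverse axis horizontal; a² = 144, b² = 25.
c² = a² + b² = 169, so c = 13.
e = c/a = 13/12.

e = 13/12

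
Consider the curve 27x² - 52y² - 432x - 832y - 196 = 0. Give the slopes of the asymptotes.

3√39/26 and -3√39/26

Collect terms: 27(x² - 16x) -52(y² + 16y) = 196
27(x - 8)² -52(y + 8)² = 196 + 1728 - 3328 = -1404
Dividing both sides by -1404: (y + 8)²/27 - (x - 8)²/52 = 1
Hyperbola, center (8, -8), transverse axis vertical; a² = 27, b² = 52.
For a vertical hyperbola the asymptotes have slope ±a/b.
Here that is ±3√3/2√13 = ±3√39/26.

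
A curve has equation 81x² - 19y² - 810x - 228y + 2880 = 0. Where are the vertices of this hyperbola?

Group the x- and y-terms: 81(x² - 10x) -19(y² + 12y) = -2880
Complete the square in x and y: 81(x - 5)² -19(y + 6)² = -2880 + 2025 - 684 = -1539
Dividing both sides by -1539: (y + 6)²/81 - (x - 5)²/19 = 1
Hyperbola, center (5, -6), transverse axis vertical; a² = 81, b² = 19.
a = 9. Vertices at (h, k ± a).

(5, -15) and (5, 3)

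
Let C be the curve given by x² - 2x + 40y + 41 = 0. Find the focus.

Only x is squared. Complete the square in x: (x - 1)² = -40(y + 1).
Vertex (1, -1); 4p = -40 so p = -10. Opens down.
Focus is p units from the vertex along the axis: (h, k + p).

(1, -11)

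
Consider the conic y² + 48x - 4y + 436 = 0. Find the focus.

Only y is squared. Complete the square in y: (y - 2)² = -48(x + 9).
Vertex (-9, 2); 4p = -48 so p = -12. Opens left.
Focus is p units from the vertex along the axis: (h + p, k).

(-21, 2)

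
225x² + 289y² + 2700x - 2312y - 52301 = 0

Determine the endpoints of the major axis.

(-23, 4) and (11, 4)

Group: 225(x² + 12x) + 289(y² - 8y) = 52301
Complete the square in x and y: 225(x + 6)² + 289(y - 4)² = 52301 + 8100 + 4624 = 65025
Dividing both sides by 65025: (x + 6)²/289 + (y - 4)²/225 = 1
Ellipse, center (-6, 4), major axis horizontal; a² = 289, b² = 225.
a = 17. Vertices at (h ± a, k).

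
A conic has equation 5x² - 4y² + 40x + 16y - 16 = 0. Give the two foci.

Group: 5(x² + 8x) -4(y² - 4y) = 16
Complete the square: 5(x + 4)² -4(y - 2)² = 16 + 80 - 16 = 80
Divide by 80: (x + 4)²/16 - (y - 2)²/20 = 1
Hyperbola, center (-4, 2), transverse axis horizontal; a² = 16, b² = 20.
c² = a² + b² = 16 + 20 = 36, so c = 6.
Foci lie on the horizontal axis through the center: (h ± c, k).

(-10, 2) and (2, 2)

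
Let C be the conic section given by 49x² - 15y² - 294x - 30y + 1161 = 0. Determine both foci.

Rearranging, 49(x² - 6x) -15(y² + 2y) = -1161.
Completing the square gives 49(x - 3)² -15(y + 1)² = -1161 + 441 - 15 = -735.
Divide by -735: (y + 1)²/49 - (x - 3)²/15 = 1
Hyperbola, center (3, -1), transverse axis vertical; a² = 49, b² = 15.
c² = a² + b² = 49 + 15 = 64, so c = 8.
Foci lie on the vertical axis through the center: (h, k ± c).

(3, -9) and (3, 7)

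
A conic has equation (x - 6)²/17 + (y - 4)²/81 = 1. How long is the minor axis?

2√17

Center (6, 4). The larger denominator 81 sits under the y-term, so the major axis is vertical; a² = 81, b² = 17.
b² = 17 so b = √17; the minor axis has length 2b = 2√17.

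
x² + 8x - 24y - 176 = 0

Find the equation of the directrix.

y = -14

Only x is squared. Complete the square in x: (x + 4)² = 24(y + 8).
Vertex (-4, -8); 4p = 24 so p = 6. Opens up.
Directrix is the horizontal line y = k − p = -8 − (6) = -14.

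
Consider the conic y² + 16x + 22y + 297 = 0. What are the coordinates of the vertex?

(-11, -11)

Only y is squared. Complete the square in y: (y + 11)² = -16(x + 11).
Vertex (-11, -11); 4p = -16 so p = -4. Opens left.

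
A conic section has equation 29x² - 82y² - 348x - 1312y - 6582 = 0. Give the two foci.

Rearranging, 29(x² - 12x) -82(y² + 16y) = 6582.
Completing the square gives 29(x - 6)² -82(y + 8)² = 6582 + 1044 - 5248 = 2378.
Dividing both sides by 2378: (x - 6)²/82 - (y + 8)²/29 = 1
Hyperbola, center (6, -8), transverse axis horizontal; a² = 82, b² = 29.
c² = a² + b² = 82 + 29 = 111, so c = √111.
Foci lie on the horizontal axis through the center: (h ± c, k).

(6 - √111, -8) and (6 + √111, -8)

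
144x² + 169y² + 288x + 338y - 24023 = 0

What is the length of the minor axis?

Group: 144(x² + 2x) + 169(y² + 2y) = 24023
Complete the square in x and y: 144(x + 1)² + 169(y + 1)² = 24023 + 144 + 169 = 24336
Divide through by 24336 to get (x + 1)²/169 + (y + 1)²/144 = 1.
Ellipse, center (-1, -1), major axis horizontal; a² = 169, b² = 144.
b² = 144 so b = 12; the minor axis has length 2b = 24.

24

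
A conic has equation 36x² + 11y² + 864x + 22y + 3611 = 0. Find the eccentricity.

e = 5/6

Group: 36(x² + 24x) + 11(y² + 2y) = -3611
Completing the square gives 36(x + 12)² + 11(y + 1)² = -3611 + 5184 + 11 = 1584.
Divide through by 1584 to get (x + 12)²/44 + (y + 1)²/144 = 1.
Ellipse, center (-12, -1), major axis vertical; a² = 144, b² = 44.
c² = a² - b² = 100, so c = 10.
e = c/a = 10/12 = 5/6.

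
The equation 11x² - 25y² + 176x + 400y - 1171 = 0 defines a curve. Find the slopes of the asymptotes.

Rearranging, 11(x² + 16x) -25(y² - 16y) = 1171.
11(x + 8)² -25(y - 8)² = 1171 + 704 - 1600 = 275
Divide by 275: (x + 8)²/25 - (y - 8)²/11 = 1
Hyperbola, center (-8, 8), transverse axis horizontal; a² = 25, b² = 11.
For a horizontal hyperbola the asymptotes have slope ±b/a.
Here that is ±√11/5.

√11/5 and -√11/5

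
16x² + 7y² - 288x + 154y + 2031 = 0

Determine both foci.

16(x² - 18x) + 7(y² + 22y) = -2031
Complete the square in x and y: 16(x - 9)² + 7(y + 11)² = -2031 + 1296 + 847 = 112
Dividing both sides by 112: (x - 9)²/7 + (y + 11)²/16 = 1
Ellipse, center (9, -11), major axis vertical; a² = 16, b² = 7.
c² = a² - b² = 16 - 7 = 9, so c = 3.
Foci lie on the vertical axis through the center: (h, k ± c).

(9, -14) and (9, -8)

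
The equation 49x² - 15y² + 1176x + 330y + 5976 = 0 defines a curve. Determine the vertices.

(-12, 4) and (-12, 18)

Group: 49(x² + 24x) -15(y² - 22y) = -5976
Completing the square gives 49(x + 12)² -15(y - 11)² = -5976 + 7056 - 1815 = -735.
Dividing both sides by -735: (y - 11)²/49 - (x + 12)²/15 = 1
Hyperbola, center (-12, 11), transverse axis vertical; a² = 49, b² = 15.
a = 7. Vertices at (h, k ± a).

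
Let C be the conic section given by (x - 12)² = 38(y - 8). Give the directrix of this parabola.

Vertex (12, 8); 4p = 38 so p = 19/2. Opens up.
Directrix is the horizontal line y = k − p = 8 − (19/2) = -3/2.

y = -3/2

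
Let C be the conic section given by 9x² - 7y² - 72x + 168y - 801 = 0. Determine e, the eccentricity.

e = 4/3

Collect terms: 9(x² - 8x) -7(y² - 24y) = 801
Completing the square gives 9(x - 4)² -7(y - 12)² = 801 + 144 - 1008 = -63.
Dividing both sides by -63: (y - 12)²/9 - (x - 4)²/7 = 1
Hyperbola, center (4, 12), transverse axis vertical; a² = 9, b² = 7.
c² = a² + b² = 16, so c = 4.
e = c/a = 4/3.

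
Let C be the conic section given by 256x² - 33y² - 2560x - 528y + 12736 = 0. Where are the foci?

Group the x- and y-terms: 256(x² - 10x) -33(y² + 16y) = -12736
Completing the square gives 256(x - 5)² -33(y + 8)² = -12736 + 6400 - 2112 = -8448.
Divide through by -8448 to get (y + 8)²/256 - (x - 5)²/33 = 1.
Hyperbola, center (5, -8), transverse axis vertical; a² = 256, b² = 33.
c² = a² + b² = 256 + 33 = 289, so c = 17.
Foci lie on the vertical axis through the center: (h, k ± c).

(5, -25) and (5, 9)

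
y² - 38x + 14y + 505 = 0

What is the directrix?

Only y is squared. Complete the square in y: (y + 7)² = 38(x - 12).
Vertex (12, -7); 4p = 38 so p = 19/2. Opens right.
Directrix is the vertical line x = h − p = 12 − (19/2) = 5/2.

x = 5/2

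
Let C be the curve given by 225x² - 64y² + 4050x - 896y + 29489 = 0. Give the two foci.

Rearranging, 225(x² + 18x) -64(y² + 14y) = -29489.
Completing the square gives 225(x + 9)² -64(y + 7)² = -29489 + 18225 - 3136 = -14400.
Divide by -14400: (y + 7)²/225 - (x + 9)²/64 = 1
Hyperbola, center (-9, -7), transverse axis vertical; a² = 225, b² = 64.
c² = a² + b² = 225 + 64 = 289, so c = 17.
Foci lie on the vertical axis through the center: (h, k ± c).

(-9, -24) and (-9, 10)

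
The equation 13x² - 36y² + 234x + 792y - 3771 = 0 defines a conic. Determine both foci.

Group the x- and y-terms: 13(x² + 18x) -36(y² - 22y) = 3771
Complete the square: 13(x + 9)² -36(y - 11)² = 3771 + 1053 - 4356 = 468
Divide through by 468 to get (x + 9)²/36 - (y - 11)²/13 = 1.
Hyperbola, center (-9, 11), transverse axis horizontal; a² = 36, b² = 13.
c² = a² + b² = 36 + 13 = 49, so c = 7.
Foci lie on the horizontal axis through the center: (h ± c, k).

(-16, 11) and (-2, 11)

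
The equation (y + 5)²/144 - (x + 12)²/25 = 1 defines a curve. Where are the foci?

Center (-12, -5). The positive term is the y-term, so the transverse axis is vertical; a² = 144, b² = 25.
c² = a² + b² = 144 + 25 = 169, so c = 13.
Foci lie on the vertical axis through the center: (h, k ± c).

(-12, -18) and (-12, 8)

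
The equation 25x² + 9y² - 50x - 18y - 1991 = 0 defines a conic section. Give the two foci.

(1, -11) and (1, 13)

25(x² - 2x) + 9(y² - 2y) = 1991
Complete the square: 25(x - 1)² + 9(y - 1)² = 1991 + 25 + 9 = 2025
Divide through by 2025 to get (x - 1)²/81 + (y - 1)²/225 = 1.
Ellipse, center (1, 1), major axis vertical; a² = 225, b² = 81.
c² = a² - b² = 225 - 81 = 144, so c = 12.
Foci lie on the vertical axis through the center: (h, k ± c).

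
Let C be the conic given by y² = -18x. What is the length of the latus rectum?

18

Vertex (0, 0); 4p = -18 so p = -9/2. Opens left.
Latus rectum length = |4p| = 18.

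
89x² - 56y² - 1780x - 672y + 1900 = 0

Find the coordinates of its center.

(10, -6)

89(x² - 20x) -56(y² + 12y) = -1900
Complete the square in x and y: 89(x - 10)² -56(y + 6)² = -1900 + 8900 - 2016 = 4984
Divide through by 4984 to get (x - 10)²/56 - (y + 6)²/89 = 1.
Hyperbola with center (10, -6).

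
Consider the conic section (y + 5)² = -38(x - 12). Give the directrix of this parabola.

x = 43/2

Vertex (12, -5); 4p = -38 so p = -19/2. Opens left.
Directrix is the vertical line x = h − p = 12 − (-19/2) = 43/2.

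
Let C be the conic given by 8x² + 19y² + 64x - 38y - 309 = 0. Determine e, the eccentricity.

e = √209/19

Rearranging, 8(x² + 8x) + 19(y² - 2y) = 309.
Complete the square in x and y: 8(x + 4)² + 19(y - 1)² = 309 + 128 + 19 = 456
Divide by 456: (x + 4)²/57 + (y - 1)²/24 = 1
Ellipse, center (-4, 1), major axis horizontal; a² = 57, b² = 24.
c² = a² - b² = 33, so c = √33.
e = c/a = √33/√57 = √209/19.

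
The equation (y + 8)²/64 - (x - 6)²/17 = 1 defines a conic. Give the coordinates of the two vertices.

(6, -16) and (6, 0)

Center (6, -8). The positive term is the y-term, so the transverse axis is vertical; a² = 64, b² = 17.
a = 8. Vertices at (h, k ± a).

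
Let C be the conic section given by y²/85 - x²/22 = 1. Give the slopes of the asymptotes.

Center (0, 0). The positive term is the y-term, so the transverse axis is vertical; a² = 85, b² = 22.
For a vertical hyperbola the asymptotes have slope ±a/b.
Here that is ±√85/√22 = ±√1870/22.

√1870/22 and -√1870/22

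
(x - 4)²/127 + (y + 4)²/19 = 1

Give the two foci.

(4 - 6√3, -4) and (4 + 6√3, -4)

Center (4, -4). The larger denominator 127 sits under the x-term, so the major axis is horizontal; a² = 127, b² = 19.
c² = a² - b² = 127 - 19 = 108, so c = 6√3.
Foci lie on the horizontal axis through the center: (h ± c, k).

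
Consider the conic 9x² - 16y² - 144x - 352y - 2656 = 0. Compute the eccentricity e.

e = 5/4

9(x² - 16x) -16(y² + 22y) = 2656
Completing the square gives 9(x - 8)² -16(y + 11)² = 2656 + 576 - 1936 = 1296.
Divide by 1296: (x - 8)²/144 - (y + 11)²/81 = 1
Hyperbola, center (8, -11), transverse axis horizontal; a² = 144, b² = 81.
c² = a² + b² = 225, so c = 15.
e = c/a = 15/12 = 5/4.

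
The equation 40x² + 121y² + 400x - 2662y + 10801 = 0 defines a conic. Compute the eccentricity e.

e = 9/11

Group the x- and y-terms: 40(x² + 10x) + 121(y² - 22y) = -10801
Completing the square gives 40(x + 5)² + 121(y - 11)² = -10801 + 1000 + 14641 = 4840.
Divide by 4840: (x + 5)²/121 + (y - 11)²/40 = 1
Ellipse, center (-5, 11), major axis horizontal; a² = 121, b² = 40.
c² = a² - b² = 81, so c = 9.
e = c/a = 9/11.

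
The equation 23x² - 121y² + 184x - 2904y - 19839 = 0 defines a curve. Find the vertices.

Collect terms: 23(x² + 8x) -121(y² + 24y) = 19839
Completing the square gives 23(x + 4)² -121(y + 12)² = 19839 + 368 - 17424 = 2783.
Dividing both sides by 2783: (x + 4)²/121 - (y + 12)²/23 = 1
Hyperbola, center (-4, -12), transverse axis horizontal; a² = 121, b² = 23.
a = 11. Vertices at (h ± a, k).

(-15, -12) and (7, -12)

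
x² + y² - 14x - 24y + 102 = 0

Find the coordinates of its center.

(x² - 14x) + (y² - 24y) = -102
Complete the square in x and y: (x - 7)² + (y - 12)² = -102 + 49 + 144 = 91
So (x - 7)² + (y - 12)² = 91.
Circle centered at (7, 12) with r² = 91.

(7, 12)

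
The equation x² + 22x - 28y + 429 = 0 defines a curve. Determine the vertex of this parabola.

(-11, 11)

Only x is squared. Complete the square in x: (x + 11)² = 28(y - 11).
Vertex (-11, 11); 4p = 28 so p = 7. Opens up.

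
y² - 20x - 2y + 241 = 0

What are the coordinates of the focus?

Only y is squared. Complete the square in y: (y - 1)² = 20(x - 12).
Vertex (12, 1); 4p = 20 so p = 5. Opens right.
Focus is p units from the vertex along the axis: (h + p, k).

(17, 1)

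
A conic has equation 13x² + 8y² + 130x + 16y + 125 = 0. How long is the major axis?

2√26

Group the x- and y-terms: 13(x² + 10x) + 8(y² + 2y) = -125
Completing the square gives 13(x + 5)² + 8(y + 1)² = -125 + 325 + 8 = 208.
Divide through by 208 to get (x + 5)²/16 + (y + 1)²/26 = 1.
Ellipse, center (-5, -1), major axis vertical; a² = 26, b² = 16.
a² = 26 so a = √26; the major axis has length 2a = 2√26.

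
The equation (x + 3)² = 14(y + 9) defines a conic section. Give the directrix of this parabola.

y = -25/2

Vertex (-3, -9); 4p = 14 so p = 7/2. Opens up.
Directrix is the horizontal line y = k − p = -9 − (7/2) = -25/2.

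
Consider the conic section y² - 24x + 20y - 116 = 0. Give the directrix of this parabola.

x = -15

Only y is squared. Complete the square in y: (y + 10)² = 24(x + 9).
Vertex (-9, -10); 4p = 24 so p = 6. Opens right.
Directrix is the vertical line x = h − p = -9 − (6) = -15.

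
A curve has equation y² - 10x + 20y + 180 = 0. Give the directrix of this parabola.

Only y is squared. Complete the square in y: (y + 10)² = 10(x - 8).
Vertex (8, -10); 4p = 10 so p = 5/2. Opens right.
Directrix is the vertical line x = h − p = 8 − (5/2) = 11/2.

x = 11/2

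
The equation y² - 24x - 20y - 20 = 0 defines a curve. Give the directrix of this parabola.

x = -11

Only y is squared. Complete the square in y: (y - 10)² = 24(x + 5).
Vertex (-5, 10); 4p = 24 so p = 6. Opens right.
Directrix is the vertical line x = h − p = -5 − (6) = -11.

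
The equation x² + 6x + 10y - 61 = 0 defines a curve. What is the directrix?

Only x is squared. Complete the square in x: (x + 3)² = -10(y - 7).
Vertex (-3, 7); 4p = -10 so p = -5/2. Opens down.
Directrix is the horizontal line y = k − p = 7 − (-5/2) = 19/2.

y = 19/2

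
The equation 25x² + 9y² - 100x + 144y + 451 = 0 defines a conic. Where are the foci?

(2, -12) and (2, -4)

25(x² - 4x) + 9(y² + 16y) = -451
Completing the square gives 25(x - 2)² + 9(y + 8)² = -451 + 100 + 576 = 225.
Divide through by 225 to get (x - 2)²/9 + (y + 8)²/25 = 1.
Ellipse, center (2, -8), major axis vertical; a² = 25, b² = 9.
c² = a² - b² = 25 - 9 = 16, so c = 4.
Foci lie on the vertical axis through the center: (h, k ± c).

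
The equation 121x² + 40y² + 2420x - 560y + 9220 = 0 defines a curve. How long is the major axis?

22

121(x² + 20x) + 40(y² - 14y) = -9220
Completing the square gives 121(x + 10)² + 40(y - 7)² = -9220 + 12100 + 1960 = 4840.
Divide through by 4840 to get (x + 10)²/40 + (y - 7)²/121 = 1.
Ellipse, center (-10, 7), major axis vertical; a² = 121, b² = 40.
a² = 121 so a = 11; the major axis has length 2a = 22.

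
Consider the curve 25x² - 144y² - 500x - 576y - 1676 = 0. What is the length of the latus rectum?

25/6

Rearranging, 25(x² - 20x) -144(y² + 4y) = 1676.
Completing the square gives 25(x - 10)² -144(y + 2)² = 1676 + 2500 - 576 = 3600.
Divide by 3600: (x - 10)²/144 - (y + 2)²/25 = 1
Hyperbola, center (10, -2), transverse axis horizontal; a² = 144, b² = 25.
Latus rectum length = 2b²/a = 2·25/12 = 25/6.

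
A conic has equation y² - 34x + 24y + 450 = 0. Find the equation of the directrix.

Only y is squared. Complete the square in y: (y + 12)² = 34(x - 9).
Vertex (9, -12); 4p = 34 so p = 17/2. Opens right.
Directrix is the vertical line x = h − p = 9 − (17/2) = 1/2.

x = 1/2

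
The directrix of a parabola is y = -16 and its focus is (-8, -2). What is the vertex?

(-8, -9)

The vertex is the midpoint between the focus and the directrix along the axis of symmetry.
Axis is vertical (directrix is horizontal). Vertex y-coordinate = (-2 + (-16))/2 = -9; x-coordinate = -8.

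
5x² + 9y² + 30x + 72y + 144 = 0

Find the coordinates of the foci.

(-5, -4) and (-1, -4)

5(x² + 6x) + 9(y² + 8y) = -144
Completing the square gives 5(x + 3)² + 9(y + 4)² = -144 + 45 + 144 = 45.
Dividing both sides by 45: (x + 3)²/9 + (y + 4)²/5 = 1
Ellipse, center (-3, -4), major axis horizontal; a² = 9, b² = 5.
c² = a² - b² = 9 - 5 = 4, so c = 2.
Foci lie on the horizontal axis through the center: (h ± c, k).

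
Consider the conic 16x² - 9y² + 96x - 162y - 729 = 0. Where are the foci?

(-8, -9) and (2, -9)

Group the x- and y-terms: 16(x² + 6x) -9(y² + 18y) = 729
Complete the square in x and y: 16(x + 3)² -9(y + 9)² = 729 + 144 - 729 = 144
Divide by 144: (x + 3)²/9 - (y + 9)²/16 = 1
Hyperbola, center (-3, -9), transverse axis horizontal; a² = 9, b² = 16.
c² = a² + b² = 9 + 16 = 25, so c = 5.
Foci lie on the horizontal axis through the center: (h ± c, k).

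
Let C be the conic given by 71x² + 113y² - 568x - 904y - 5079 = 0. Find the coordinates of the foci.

(4 - √42, 4) and (4 + √42, 4)

Collect terms: 71(x² - 8x) + 113(y² - 8y) = 5079
Complete the square: 71(x - 4)² + 113(y - 4)² = 5079 + 1136 + 1808 = 8023
Dividing both sides by 8023: (x - 4)²/113 + (y - 4)²/71 = 1
Ellipse, center (4, 4), major axis horizontal; a² = 113, b² = 71.
c² = a² - b² = 113 - 71 = 42, so c = √42.
Foci lie on the horizontal axis through the center: (h ± c, k).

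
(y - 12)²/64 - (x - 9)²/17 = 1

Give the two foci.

Center (9, 12). The positive term is the y-term, so the transverse axis is vertical; a² = 64, b² = 17.
c² = a² + b² = 64 + 17 = 81, so c = 9.
Foci lie on the vertical axis through the center: (h, k ± c).

(9, 3) and (9, 21)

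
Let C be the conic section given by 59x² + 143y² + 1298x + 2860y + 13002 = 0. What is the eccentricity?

e = 2√3003/143

Collect terms: 59(x² + 22x) + 143(y² + 20y) = -13002
Complete the square in x and y: 59(x + 11)² + 143(y + 10)² = -13002 + 7139 + 14300 = 8437
Dividing both sides by 8437: (x + 11)²/143 + (y + 10)²/59 = 1
Ellipse, center (-11, -10), major axis horizontal; a² = 143, b² = 59.
c² = a² - b² = 84, so c = 2√21.
e = c/a = 2√21/√143 = 2√3003/143.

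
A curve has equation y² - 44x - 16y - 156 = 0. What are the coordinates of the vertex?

Only y is squared. Complete the square in y: (y - 8)² = 44(x + 5).
Vertex (-5, 8); 4p = 44 so p = 11. Opens right.

(-5, 8)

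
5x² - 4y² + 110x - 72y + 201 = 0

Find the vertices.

5(x² + 22x) -4(y² + 18y) = -201
Completing the square gives 5(x + 11)² -4(y + 9)² = -201 + 605 - 324 = 80.
Divide by 80: (x + 11)²/16 - (y + 9)²/20 = 1
Hyperbola, center (-11, -9), transverse axis horizontal; a² = 16, b² = 20.
a = 4. Vertices at (h ± a, k).

(-15, -9) and (-7, -9)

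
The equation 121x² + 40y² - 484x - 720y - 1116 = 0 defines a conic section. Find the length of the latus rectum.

80/11

Collect terms: 121(x² - 4x) + 40(y² - 18y) = 1116
121(x - 2)² + 40(y - 9)² = 1116 + 484 + 3240 = 4840
Dividing both sides by 4840: (x - 2)²/40 + (y - 9)²/121 = 1
Ellipse, center (2, 9), major axis vertical; a² = 121, b² = 40.
Latus rectum length = 2b²/a = 2·40/11 = 80/11.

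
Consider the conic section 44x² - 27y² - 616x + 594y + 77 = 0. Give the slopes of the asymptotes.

Group the x- and y-terms: 44(x² - 14x) -27(y² - 22y) = -77
Completing the square gives 44(x - 7)² -27(y - 11)² = -77 + 2156 - 3267 = -1188.
Divide by -1188: (y - 11)²/44 - (x - 7)²/27 = 1
Hyperbola, center (7, 11), transverse axis vertical; a² = 44, b² = 27.
For a vertical hyperbola the asymptotes have slope ±a/b.
Here that is ±2√11/3√3 = ±2√33/9.

2√33/9 and -2√33/9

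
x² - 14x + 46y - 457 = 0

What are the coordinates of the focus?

(7, -1/2)

Only x is squared. Complete the square in x: (x - 7)² = -46(y - 11).
Vertex (7, 11); 4p = -46 so p = -23/2. Opens down.
Focus is p units from the vertex along the axis: (h, k + p).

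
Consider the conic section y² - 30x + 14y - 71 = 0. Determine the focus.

(7/2, -7)

Only y is squared. Complete the square in y: (y + 7)² = 30(x + 4).
Vertex (-4, -7); 4p = 30 so p = 15/2. Opens right.
Focus is p units from the vertex along the axis: (h + p, k).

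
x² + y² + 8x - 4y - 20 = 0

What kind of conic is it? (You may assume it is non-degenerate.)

No xy term. Coefficients of x² and y² are A = 1, C = 1.
A = C (same sign) ⇒ circle.

circle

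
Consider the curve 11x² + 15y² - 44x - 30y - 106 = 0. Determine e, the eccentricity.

e = 2√15/15

Group the x- and y-terms: 11(x² - 4x) + 15(y² - 2y) = 106
11(x - 2)² + 15(y - 1)² = 106 + 44 + 15 = 165
Divide by 165: (x - 2)²/15 + (y - 1)²/11 = 1
Ellipse, center (2, 1), major axis horizontal; a² = 15, b² = 11.
c² = a² - b² = 4, so c = 2.
e = c/a = 2/√15 = 2√15/15.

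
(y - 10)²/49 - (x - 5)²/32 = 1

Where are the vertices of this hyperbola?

Center (5, 10). The positive term is the y-term, so the transverse axis is vertical; a² = 49, b² = 32.
a = 7. Vertices at (h, k ± a).

(5, 3) and (5, 17)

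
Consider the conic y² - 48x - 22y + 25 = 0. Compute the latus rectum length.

48

Only y is squared. Complete the square in y: (y - 11)² = 48(x + 2).
Vertex (-2, 11); 4p = 48 so p = 12. Opens right.
Latus rectum length = |4p| = 48.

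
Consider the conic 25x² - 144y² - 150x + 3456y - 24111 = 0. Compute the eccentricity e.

Collect terms: 25(x² - 6x) -144(y² - 24y) = 24111
Complete the square: 25(x - 3)² -144(y - 12)² = 24111 + 225 - 20736 = 3600
Dividing both sides by 3600: (x - 3)²/144 - (y - 12)²/25 = 1
Hyperbola, center (3, 12), transverse axis horizontal; a² = 144, b² = 25.
c² = a² + b² = 169, so c = 13.
e = c/a = 13/12.

e = 13/12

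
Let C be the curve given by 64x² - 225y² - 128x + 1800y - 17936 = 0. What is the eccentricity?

e = 17/15

Group the x- and y-terms: 64(x² - 2x) -225(y² - 8y) = 17936
Complete the square in x and y: 64(x - 1)² -225(y - 4)² = 17936 + 64 - 3600 = 14400
Dividing both sides by 14400: (x - 1)²/225 - (y - 4)²/64 = 1
Hyperbola, center (1, 4), transverse axis horizontal; a² = 225, b² = 64.
c² = a² + b² = 289, so c = 17.
e = c/a = 17/15.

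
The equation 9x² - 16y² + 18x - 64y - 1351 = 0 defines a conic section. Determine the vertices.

(-13, -2) and (11, -2)

Group the x- and y-terms: 9(x² + 2x) -16(y² + 4y) = 1351
9(x + 1)² -16(y + 2)² = 1351 + 9 - 64 = 1296
Dividing both sides by 1296: (x + 1)²/144 - (y + 2)²/81 = 1
Hyperbola, center (-1, -2), transverse axis horizontal; a² = 144, b² = 81.
a = 12. Vertices at (h ± a, k).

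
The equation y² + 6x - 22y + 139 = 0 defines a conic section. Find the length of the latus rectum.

6

Only y is squared. Complete the square in y: (y - 11)² = -6(x + 3).
Vertex (-3, 11); 4p = -6 so p = -3/2. Opens left.
Latus rectum length = |4p| = 6.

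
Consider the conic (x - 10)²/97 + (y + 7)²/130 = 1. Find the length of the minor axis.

Center (10, -7). The larger denominator 130 sits under the y-term, so the major axis is vertical; a² = 130, b² = 97.
b² = 97 so b = √97; the minor axis has length 2b = 2√97.

2√97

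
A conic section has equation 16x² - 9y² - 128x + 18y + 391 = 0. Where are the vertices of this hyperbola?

(4, -3) and (4, 5)

16(x² - 8x) -9(y² - 2y) = -391
16(x - 4)² -9(y - 1)² = -391 + 256 - 9 = -144
Divide by -144: (y - 1)²/16 - (x - 4)²/9 = 1
Hyperbola, center (4, 1), transverse axis vertical; a² = 16, b² = 9.
a = 4. Vertices at (h, k ± a).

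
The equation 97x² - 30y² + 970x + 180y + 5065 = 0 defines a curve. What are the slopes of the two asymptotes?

Group the x- and y-terms: 97(x² + 10x) -30(y² - 6y) = -5065
Complete the square in x and y: 97(x + 5)² -30(y - 3)² = -5065 + 2425 - 270 = -2910
Divide through by -2910 to get (y - 3)²/97 - (x + 5)²/30 = 1.
Hyperbola, center (-5, 3), transverse axis vertical; a² = 97, b² = 30.
For a vertical hyperbola the asymptotes have slope ±a/b.
Here that is ±√97/√30 = ±√2910/30.

√2910/30 and -√2910/30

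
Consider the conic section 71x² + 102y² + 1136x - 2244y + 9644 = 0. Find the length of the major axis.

2√102

Group the x- and y-terms: 71(x² + 16x) + 102(y² - 22y) = -9644
Complete the square: 71(x + 8)² + 102(y - 11)² = -9644 + 4544 + 12342 = 7242
Divide through by 7242 to get (x + 8)²/102 + (y - 11)²/71 = 1.
Ellipse, center (-8, 11), major axis horizontal; a² = 102, b² = 71.
a² = 102 so a = √102; the major axis has length 2a = 2√102.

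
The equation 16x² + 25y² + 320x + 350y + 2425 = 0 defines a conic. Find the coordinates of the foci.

(-13, -7) and (-7, -7)

Group the x- and y-terms: 16(x² + 20x) + 25(y² + 14y) = -2425
Complete the square in x and y: 16(x + 10)² + 25(y + 7)² = -2425 + 1600 + 1225 = 400
Dividing both sides by 400: (x + 10)²/25 + (y + 7)²/16 = 1
Ellipse, center (-10, -7), major axis horizontal; a² = 25, b² = 16.
c² = a² - b² = 25 - 16 = 9, so c = 3.
Foci lie on the horizontal axis through the center: (h ± c, k).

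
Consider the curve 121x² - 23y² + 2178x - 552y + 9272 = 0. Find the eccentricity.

e = 12/11

Group the x- and y-terms: 121(x² + 18x) -23(y² + 24y) = -9272
121(x + 9)² -23(y + 12)² = -9272 + 9801 - 3312 = -2783
Divide through by -2783 to get (y + 12)²/121 - (x + 9)²/23 = 1.
Hyperbola, center (-9, -12), transverse axis vertical; a² = 121, b² = 23.
c² = a² + b² = 144, so c = 12.
e = c/a = 12/11.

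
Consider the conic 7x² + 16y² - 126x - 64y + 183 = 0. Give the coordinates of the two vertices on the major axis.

(1, 2) and (17, 2)

Group: 7(x² - 18x) + 16(y² - 4y) = -183
Complete the square in x and y: 7(x - 9)² + 16(y - 2)² = -183 + 567 + 64 = 448
Divide by 448: (x - 9)²/64 + (y - 2)²/28 = 1
Ellipse, center (9, 2), major axis horizontal; a² = 64, b² = 28.
a = 8. Vertices at (h ± a, k).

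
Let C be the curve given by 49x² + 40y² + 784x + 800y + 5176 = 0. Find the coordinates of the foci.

49(x² + 16x) + 40(y² + 20y) = -5176
Complete the square in x and y: 49(x + 8)² + 40(y + 10)² = -5176 + 3136 + 4000 = 1960
Divide by 1960: (x + 8)²/40 + (y + 10)²/49 = 1
Ellipse, center (-8, -10), major axis vertical; a² = 49, b² = 40.
c² = a² - b² = 49 - 40 = 9, so c = 3.
Foci lie on the vertical axis through the center: (h, k ± c).

(-8, -13) and (-8, -7)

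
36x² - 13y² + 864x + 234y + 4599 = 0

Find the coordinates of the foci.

Collect terms: 36(x² + 24x) -13(y² - 18y) = -4599
36(x + 12)² -13(y - 9)² = -4599 + 5184 - 1053 = -468
Divide through by -468 to get (y - 9)²/36 - (x + 12)²/13 = 1.
Hyperbola, center (-12, 9), transverse axis vertical; a² = 36, b² = 13.
c² = a² + b² = 36 + 13 = 49, so c = 7.
Foci lie on the vertical axis through the center: (h, k ± c).

(-12, 2) and (-12, 16)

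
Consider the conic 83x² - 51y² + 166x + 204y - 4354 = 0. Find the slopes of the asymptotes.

Group the x- and y-terms: 83(x² + 2x) -51(y² - 4y) = 4354
Complete the square in x and y: 83(x + 1)² -51(y - 2)² = 4354 + 83 - 204 = 4233
Dividing both sides by 4233: (x + 1)²/51 - (y - 2)²/83 = 1
Hyperbola, center (-1, 2), transverse axis horizontal; a² = 51, b² = 83.
For a horizontal hyperbola the asymptotes have slope ±b/a.
Here that is ±√83/√51 = ±√4233/51.

√4233/51 and -√4233/51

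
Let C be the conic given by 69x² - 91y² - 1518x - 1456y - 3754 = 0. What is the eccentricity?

e = 4√910/91

Group the x- and y-terms: 69(x² - 22x) -91(y² + 16y) = 3754
Complete the square: 69(x - 11)² -91(y + 8)² = 3754 + 8349 - 5824 = 6279
Divide by 6279: (x - 11)²/91 - (y + 8)²/69 = 1
Hyperbola, center (11, -8), transverse axis horizontal; a² = 91, b² = 69.
c² = a² + b² = 160, so c = 4√10.
e = c/a = 4√10/√91 = 4√910/91.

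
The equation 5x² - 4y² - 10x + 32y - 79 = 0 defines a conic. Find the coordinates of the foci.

(-2, 4) and (4, 4)

5(x² - 2x) -4(y² - 8y) = 79
5(x - 1)² -4(y - 4)² = 79 + 5 - 64 = 20
Dividing both sides by 20: (x - 1)²/4 - (y - 4)²/5 = 1
Hyperbola, center (1, 4), transverse axis horizontal; a² = 4, b² = 5.
c² = a² + b² = 4 + 5 = 9, so c = 3.
Foci lie on the horizontal axis through the center: (h ± c, k).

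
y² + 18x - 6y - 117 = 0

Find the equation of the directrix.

x = 23/2

Only y is squared. Complete the square in y: (y - 3)² = -18(x - 7).
Vertex (7, 3); 4p = -18 so p = -9/2. Opens left.
Directrix is the vertical line x = h − p = 7 − (-9/2) = 23/2.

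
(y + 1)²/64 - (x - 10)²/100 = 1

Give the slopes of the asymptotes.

Center (10, -1). The positive term is the y-term, so the transverse axis is vertical; a² = 64, b² = 100.
For a vertical hyperbola the asymptotes have slope ±a/b.
Here that is ±8/10 = ±4/5.

4/5 and -4/5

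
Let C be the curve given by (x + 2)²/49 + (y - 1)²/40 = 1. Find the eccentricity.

e = 3/7

Center (-2, 1). The larger denominator 49 sits under the x-term, so the major axis is horizontal; a² = 49, b² = 40.
c² = a² - b² = 9, so c = 3.
e = c/a = 3/7.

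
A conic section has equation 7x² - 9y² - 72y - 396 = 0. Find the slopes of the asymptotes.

√7/3 and -√7/3

Collect terms: 7x² -9(y² + 8y) = 396
7x² -9(y + 4)² = 396 + 0 - 144 = 252
Divide by 252: x²/36 - (y + 4)²/28 = 1
Hyperbola, center (0, -4), transverse axis horizontal; a² = 36, b² = 28.
For a horizontal hyperbola the asymptotes have slope ±b/a.
Here that is ±2√7/6 = ±√7/3.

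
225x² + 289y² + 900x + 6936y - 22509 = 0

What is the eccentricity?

Group: 225(x² + 4x) + 289(y² + 24y) = 22509
Complete the square in x and y: 225(x + 2)² + 289(y + 12)² = 22509 + 900 + 41616 = 65025
Dividing both sides by 65025: (x + 2)²/289 + (y + 12)²/225 = 1
Ellipse, center (-2, -12), major axis horizontal; a² = 289, b² = 225.
c² = a² - b² = 64, so c = 8.
e = c/a = 8/17.

e = 8/17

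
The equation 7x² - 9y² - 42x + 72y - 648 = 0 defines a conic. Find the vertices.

(-6, 4) and (12, 4)

Group the x- and y-terms: 7(x² - 6x) -9(y² - 8y) = 648
7(x - 3)² -9(y - 4)² = 648 + 63 - 144 = 567
Divide through by 567 to get (x - 3)²/81 - (y - 4)²/63 = 1.
Hyperbola, center (3, 4), transverse axis horizontal; a² = 81, b² = 63.
a = 9. Vertices at (h ± a, k).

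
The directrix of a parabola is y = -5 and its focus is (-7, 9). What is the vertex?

(-7, 2)

The vertex is the midpoint between the focus and the directrix along the axis of symmetry.
Axis is vertical (directrix is horizontal). Vertex y-coordinate = (9 + (-5))/2 = 2; x-coordinate = -7.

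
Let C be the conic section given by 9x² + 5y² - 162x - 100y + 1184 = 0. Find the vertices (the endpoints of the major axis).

Rearranging, 9(x² - 18x) + 5(y² - 20y) = -1184.
Completing the square gives 9(x - 9)² + 5(y - 10)² = -1184 + 729 + 500 = 45.
Divide through by 45 to get (x - 9)²/5 + (y - 10)²/9 = 1.
Ellipse, center (9, 10), major axis vertical; a² = 9, b² = 5.
a = 3. Vertices at (h, k ± a).

(9, 7) and (9, 13)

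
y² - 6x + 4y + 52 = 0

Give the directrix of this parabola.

Only y is squared. Complete the square in y: (y + 2)² = 6(x - 8).
Vertex (8, -2); 4p = 6 so p = 3/2. Opens right.
Directrix is the vertical line x = h − p = 8 − (3/2) = 13/2.

x = 13/2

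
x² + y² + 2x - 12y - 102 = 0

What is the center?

Group: (x² + 2x) + (y² - 12y) = 102
Completing the square gives (x + 1)² + (y - 6)² = 102 + 1 + 36 = 139.
So (x + 1)² + (y - 6)² = 139.
Circle centered at (-1, 6) with r² = 139.

(-1, 6)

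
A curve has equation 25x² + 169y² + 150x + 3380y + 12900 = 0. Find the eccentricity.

e = 12/13

25(x² + 6x) + 169(y² + 20y) = -12900
25(x + 3)² + 169(y + 10)² = -12900 + 225 + 16900 = 4225
Dividing both sides by 4225: (x + 3)²/169 + (y + 10)²/25 = 1
Ellipse, center (-3, -10), major axis horizontal; a² = 169, b² = 25.
c² = a² - b² = 144, so c = 12.
e = c/a = 12/13.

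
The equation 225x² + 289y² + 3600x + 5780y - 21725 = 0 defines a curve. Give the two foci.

(-16, -10) and (0, -10)

Collect terms: 225(x² + 16x) + 289(y² + 20y) = 21725
Complete the square in x and y: 225(x + 8)² + 289(y + 10)² = 21725 + 14400 + 28900 = 65025
Dividing both sides by 65025: (x + 8)²/289 + (y + 10)²/225 = 1
Ellipse, center (-8, -10), major axis horizontal; a² = 289, b² = 225.
c² = a² - b² = 289 - 225 = 64, so c = 8.
Foci lie on the horizontal axis through the center: (h ± c, k).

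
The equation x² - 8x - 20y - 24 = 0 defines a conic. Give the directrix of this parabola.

y = -7

Only x is squared. Complete the square in x: (x - 4)² = 20(y + 2).
Vertex (4, -2); 4p = 20 so p = 5. Opens up.
Directrix is the horizontal line y = k − p = -2 − (5) = -7.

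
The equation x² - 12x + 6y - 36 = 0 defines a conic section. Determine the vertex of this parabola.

Only x is squared. Complete the square in x: (x - 6)² = -6(y - 12).
Vertex (6, 12); 4p = -6 so p = -3/2. Opens down.

(6, 12)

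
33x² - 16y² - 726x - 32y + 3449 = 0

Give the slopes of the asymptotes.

√33/4 and -√33/4

33(x² - 22x) -16(y² + 2y) = -3449
Completing the square gives 33(x - 11)² -16(y + 1)² = -3449 + 3993 - 16 = 528.
Divide through by 528 to get (x - 11)²/16 - (y + 1)²/33 = 1.
Hyperbola, center (11, -1), transverse axis horizontal; a² = 16, b² = 33.
For a horizontal hyperbola the asymptotes have slope ±b/a.
Here that is ±√33/4.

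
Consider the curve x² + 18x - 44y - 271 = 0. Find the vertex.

Only x is squared. Complete the square in x: (x + 9)² = 44(y + 8).
Vertex (-9, -8); 4p = 44 so p = 11. Opens up.

(-9, -8)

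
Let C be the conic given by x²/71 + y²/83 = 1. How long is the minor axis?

2√71

Center (0, 0). The larger denominator 83 sits under the y-term, so the major axis is vertical; a² = 83, b² = 71.
b² = 71 so b = √71; the minor axis has length 2b = 2√71.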